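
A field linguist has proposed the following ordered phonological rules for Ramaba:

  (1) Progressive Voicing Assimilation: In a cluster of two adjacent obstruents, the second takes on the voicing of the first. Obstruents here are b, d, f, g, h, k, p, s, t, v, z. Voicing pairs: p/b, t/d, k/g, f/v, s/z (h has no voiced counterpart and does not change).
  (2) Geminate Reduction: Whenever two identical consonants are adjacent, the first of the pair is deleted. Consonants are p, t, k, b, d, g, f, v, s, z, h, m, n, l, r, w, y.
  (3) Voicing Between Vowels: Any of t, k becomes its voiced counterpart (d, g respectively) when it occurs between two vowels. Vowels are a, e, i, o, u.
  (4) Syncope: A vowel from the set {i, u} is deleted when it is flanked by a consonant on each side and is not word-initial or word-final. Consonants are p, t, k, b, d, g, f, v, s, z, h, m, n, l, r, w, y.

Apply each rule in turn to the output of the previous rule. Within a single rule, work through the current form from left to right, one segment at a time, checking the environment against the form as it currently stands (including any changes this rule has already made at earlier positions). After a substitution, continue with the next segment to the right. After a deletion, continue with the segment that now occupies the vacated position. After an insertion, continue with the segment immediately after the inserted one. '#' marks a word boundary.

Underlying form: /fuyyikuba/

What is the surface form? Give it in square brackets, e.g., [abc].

[fygba]

(1) Progressive Voicing Assimilation: no change — [fuyyikuba]
(2) Geminate Reduction: [fuyyikuba] → [fuyikuba]
(3) Voicing Between Vowels: [fuyikuba] → [fuyiguba]
(4) Syncope: [fuyiguba] → [fygba]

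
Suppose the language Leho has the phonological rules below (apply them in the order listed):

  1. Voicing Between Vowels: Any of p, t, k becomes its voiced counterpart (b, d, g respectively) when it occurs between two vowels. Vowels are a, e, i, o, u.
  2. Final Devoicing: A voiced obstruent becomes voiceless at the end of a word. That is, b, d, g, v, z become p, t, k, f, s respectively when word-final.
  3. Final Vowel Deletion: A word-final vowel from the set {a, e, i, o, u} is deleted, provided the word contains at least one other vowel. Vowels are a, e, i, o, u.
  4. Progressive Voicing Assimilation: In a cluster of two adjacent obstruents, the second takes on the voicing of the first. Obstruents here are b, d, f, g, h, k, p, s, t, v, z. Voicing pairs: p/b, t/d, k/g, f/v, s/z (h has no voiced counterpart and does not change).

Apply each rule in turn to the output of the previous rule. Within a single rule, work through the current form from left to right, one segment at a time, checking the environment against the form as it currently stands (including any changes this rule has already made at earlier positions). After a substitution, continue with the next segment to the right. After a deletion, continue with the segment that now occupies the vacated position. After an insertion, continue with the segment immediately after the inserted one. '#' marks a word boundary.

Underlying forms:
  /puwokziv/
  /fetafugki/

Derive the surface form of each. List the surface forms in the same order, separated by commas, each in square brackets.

[puwoksif], [fedafugg]

/puwokziv/:
  1 Voicing Between Vowels: no change — [puwokziv]
  2 Final Devoicing: [puwokziv] → [puwokzif]
  3 Final Vowel Deletion: no change — [puwokzif]
  4 Progressive Voicing Assimilation: [puwokzif] → [puwoksif]
/fetafugki/:
  1 Voicing Between Vowels: [fetafugki] → [fedafugki]
  2 Final Devoicing: no change — [fedafugki]
  3 Final Vowel Deletion: [fedafugki] → [fedafugk]
  4 Progressive Voicing Assimilation: [fedafugk] → [fedafugg]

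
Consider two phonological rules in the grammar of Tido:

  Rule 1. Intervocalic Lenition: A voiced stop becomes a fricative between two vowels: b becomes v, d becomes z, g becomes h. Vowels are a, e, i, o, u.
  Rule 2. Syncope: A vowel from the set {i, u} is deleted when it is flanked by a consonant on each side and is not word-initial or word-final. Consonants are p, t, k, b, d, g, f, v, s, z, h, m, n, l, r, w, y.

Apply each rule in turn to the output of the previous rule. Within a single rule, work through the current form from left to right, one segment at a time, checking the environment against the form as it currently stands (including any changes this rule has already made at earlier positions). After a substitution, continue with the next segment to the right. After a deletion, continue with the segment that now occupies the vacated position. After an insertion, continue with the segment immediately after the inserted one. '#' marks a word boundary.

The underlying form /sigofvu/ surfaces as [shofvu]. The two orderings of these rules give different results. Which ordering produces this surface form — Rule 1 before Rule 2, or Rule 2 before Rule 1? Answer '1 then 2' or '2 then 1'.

Order 1 then 2:
  1 Intervocalic Lenition: [sigofvu] → [sihofvu]
  2 Syncope: [sihofvu] → [shofvu]
  result: [shofvu]
Order 2 then 1:
  2 Syncope: [sigofvu] → [sgofvu]
  1 Intervocalic Lenition: no change — [sgofvu]
  result: [sgofvu]

1 then 2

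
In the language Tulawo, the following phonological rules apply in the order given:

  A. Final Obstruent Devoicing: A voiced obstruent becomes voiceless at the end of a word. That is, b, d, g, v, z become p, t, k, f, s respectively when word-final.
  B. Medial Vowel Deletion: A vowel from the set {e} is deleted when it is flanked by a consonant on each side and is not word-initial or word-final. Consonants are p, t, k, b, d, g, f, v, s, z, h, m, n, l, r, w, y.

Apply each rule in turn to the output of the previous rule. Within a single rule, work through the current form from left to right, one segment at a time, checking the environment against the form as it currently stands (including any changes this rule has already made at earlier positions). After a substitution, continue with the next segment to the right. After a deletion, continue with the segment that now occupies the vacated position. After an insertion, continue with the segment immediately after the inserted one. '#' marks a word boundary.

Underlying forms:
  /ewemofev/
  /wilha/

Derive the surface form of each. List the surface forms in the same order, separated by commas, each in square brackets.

/ewemofev/:
  A Final Obstruent Devoicing: [ewemofev] → [ewemofef]
  B Medial Vowel Deletion: [ewemofef] → [ewmoff]
/wilha/:
  A Final Obstruent Devoicing: no change — [wilha]
  B Medial Vowel Deletion: no change — [wilha]

[ewmoff], [wilha]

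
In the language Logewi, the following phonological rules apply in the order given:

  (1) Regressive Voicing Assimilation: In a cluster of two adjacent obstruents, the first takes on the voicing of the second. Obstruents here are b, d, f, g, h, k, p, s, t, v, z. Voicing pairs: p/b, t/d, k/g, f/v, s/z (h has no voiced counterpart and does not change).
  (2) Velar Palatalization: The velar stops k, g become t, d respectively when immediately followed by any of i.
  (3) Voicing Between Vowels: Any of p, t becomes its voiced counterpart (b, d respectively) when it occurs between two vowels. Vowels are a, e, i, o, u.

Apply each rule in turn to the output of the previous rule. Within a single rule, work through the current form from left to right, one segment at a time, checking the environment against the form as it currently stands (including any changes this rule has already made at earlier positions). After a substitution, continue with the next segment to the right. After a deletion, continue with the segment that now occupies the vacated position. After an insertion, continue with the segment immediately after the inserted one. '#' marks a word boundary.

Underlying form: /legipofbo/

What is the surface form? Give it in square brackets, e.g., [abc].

(1) Regressive Voicing Assimilation: [legipofbo] → [legipovbo]
(2) Velar Palatalization: [legipovbo] → [ledipovbo]
(3) Voicing Between Vowels: [ledipovbo] → [ledibovbo]

[ledibovbo]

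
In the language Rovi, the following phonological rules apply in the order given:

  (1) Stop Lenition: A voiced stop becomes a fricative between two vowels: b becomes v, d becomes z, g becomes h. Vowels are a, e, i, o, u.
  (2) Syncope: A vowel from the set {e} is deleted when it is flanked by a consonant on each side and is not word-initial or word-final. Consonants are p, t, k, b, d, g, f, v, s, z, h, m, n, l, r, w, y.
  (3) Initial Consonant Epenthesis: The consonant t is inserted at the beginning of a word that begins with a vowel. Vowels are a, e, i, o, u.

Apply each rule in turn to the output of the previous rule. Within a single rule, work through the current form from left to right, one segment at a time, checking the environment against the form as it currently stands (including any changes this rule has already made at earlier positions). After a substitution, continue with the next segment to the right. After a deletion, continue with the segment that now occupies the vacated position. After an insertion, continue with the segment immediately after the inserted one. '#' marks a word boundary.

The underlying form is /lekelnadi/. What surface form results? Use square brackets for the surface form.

[lklnazi]

(1) Stop Lenition: [lekelnadi] → [lekelnazi]
(2) Syncope: [lekelnazi] → [lklnazi]
(3) Initial Consonant Epenthesis: no change — [lklnazi]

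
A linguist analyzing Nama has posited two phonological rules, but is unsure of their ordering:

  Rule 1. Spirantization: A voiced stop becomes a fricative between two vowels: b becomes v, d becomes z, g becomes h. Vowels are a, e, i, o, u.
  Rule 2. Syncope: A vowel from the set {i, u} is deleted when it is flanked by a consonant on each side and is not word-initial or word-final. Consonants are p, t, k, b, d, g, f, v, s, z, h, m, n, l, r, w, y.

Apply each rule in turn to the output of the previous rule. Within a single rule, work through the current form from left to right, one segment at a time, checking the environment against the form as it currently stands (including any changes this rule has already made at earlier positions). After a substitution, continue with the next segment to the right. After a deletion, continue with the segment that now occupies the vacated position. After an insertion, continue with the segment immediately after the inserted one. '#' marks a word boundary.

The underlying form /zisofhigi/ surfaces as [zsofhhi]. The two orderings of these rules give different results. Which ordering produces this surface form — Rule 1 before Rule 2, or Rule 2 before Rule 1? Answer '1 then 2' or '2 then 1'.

1 then 2

Order 1 then 2:
  1 Spirantization: [zisofhigi] → [zisofhihi]
  2 Syncope: [zisofhihi] → [zsofhhi]
  result: [zsofhhi]
Order 2 then 1:
  2 Syncope: [zisofhigi] → [zsofhgi]
  1 Spirantization: no change — [zsofhgi]
  result: [zsofhgi]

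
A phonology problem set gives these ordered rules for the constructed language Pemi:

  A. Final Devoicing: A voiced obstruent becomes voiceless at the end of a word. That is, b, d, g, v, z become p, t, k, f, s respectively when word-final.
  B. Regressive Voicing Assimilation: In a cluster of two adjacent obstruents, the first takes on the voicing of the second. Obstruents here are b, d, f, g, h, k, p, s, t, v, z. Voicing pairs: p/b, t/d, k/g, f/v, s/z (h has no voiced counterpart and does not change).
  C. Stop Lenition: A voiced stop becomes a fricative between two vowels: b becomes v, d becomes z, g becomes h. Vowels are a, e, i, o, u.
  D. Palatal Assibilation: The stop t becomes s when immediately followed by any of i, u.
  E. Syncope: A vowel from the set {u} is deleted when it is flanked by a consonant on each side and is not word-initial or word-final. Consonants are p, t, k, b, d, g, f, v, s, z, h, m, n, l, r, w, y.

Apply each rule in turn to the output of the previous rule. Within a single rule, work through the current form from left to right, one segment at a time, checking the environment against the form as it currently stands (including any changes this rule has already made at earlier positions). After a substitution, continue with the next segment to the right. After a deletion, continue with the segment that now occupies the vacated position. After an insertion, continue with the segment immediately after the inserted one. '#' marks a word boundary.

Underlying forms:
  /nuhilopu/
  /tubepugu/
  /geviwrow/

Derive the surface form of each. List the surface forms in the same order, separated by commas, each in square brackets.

[nhilopu], [svephu], [geviwrow]

/nuhilopu/:
  A Final Devoicing: no change — [nuhilopu]
  B Regressive Voicing Assimilation: no change — [nuhilopu]
  C Stop Lenition: no change — [nuhilopu]
  D Palatal Assibilation: no change — [nuhilopu]
  E Syncope: [nuhilopu] → [nhilopu]
/tubepugu/:
  A Final Devoicing: no change — [tubepugu]
  B Regressive Voicing Assimilation: no change — [tubepugu]
  C Stop Lenition: [tubepugu] → [tuvepuhu]
  D Palatal Assibilation: [tuvepuhu] → [suvepuhu]
  E Syncope: [suvepuhu] → [svephu]
/geviwrow/:
  A Final Devoicing: no change — [geviwrow]
  B Regressive Voicing Assimilation: no change — [geviwrow]
  C Stop Lenition: no change — [geviwrow]
  D Palatal Assibilation: no change — [geviwrow]
  E Syncope: no change — [geviwrow]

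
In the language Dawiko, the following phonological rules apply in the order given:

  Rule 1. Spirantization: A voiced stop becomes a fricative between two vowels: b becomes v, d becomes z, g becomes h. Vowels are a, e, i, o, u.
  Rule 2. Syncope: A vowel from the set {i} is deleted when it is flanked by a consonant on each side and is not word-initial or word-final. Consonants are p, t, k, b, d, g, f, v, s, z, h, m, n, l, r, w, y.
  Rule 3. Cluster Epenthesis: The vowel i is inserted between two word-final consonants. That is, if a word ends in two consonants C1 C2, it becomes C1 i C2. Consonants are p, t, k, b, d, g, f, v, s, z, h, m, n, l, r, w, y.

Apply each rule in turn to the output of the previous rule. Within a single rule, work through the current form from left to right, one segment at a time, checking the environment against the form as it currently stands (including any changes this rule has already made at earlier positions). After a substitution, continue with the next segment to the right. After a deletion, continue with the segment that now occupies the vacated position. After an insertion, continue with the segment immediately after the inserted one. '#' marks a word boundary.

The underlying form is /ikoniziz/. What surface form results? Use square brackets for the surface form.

Rule 1 Spirantization: no change — [ikoniziz]
Rule 2 Syncope: [ikoniziz] → [ikonzz]
Rule 3 Cluster Epenthesis: [ikonzz] → [ikonziz]

[ikonziz]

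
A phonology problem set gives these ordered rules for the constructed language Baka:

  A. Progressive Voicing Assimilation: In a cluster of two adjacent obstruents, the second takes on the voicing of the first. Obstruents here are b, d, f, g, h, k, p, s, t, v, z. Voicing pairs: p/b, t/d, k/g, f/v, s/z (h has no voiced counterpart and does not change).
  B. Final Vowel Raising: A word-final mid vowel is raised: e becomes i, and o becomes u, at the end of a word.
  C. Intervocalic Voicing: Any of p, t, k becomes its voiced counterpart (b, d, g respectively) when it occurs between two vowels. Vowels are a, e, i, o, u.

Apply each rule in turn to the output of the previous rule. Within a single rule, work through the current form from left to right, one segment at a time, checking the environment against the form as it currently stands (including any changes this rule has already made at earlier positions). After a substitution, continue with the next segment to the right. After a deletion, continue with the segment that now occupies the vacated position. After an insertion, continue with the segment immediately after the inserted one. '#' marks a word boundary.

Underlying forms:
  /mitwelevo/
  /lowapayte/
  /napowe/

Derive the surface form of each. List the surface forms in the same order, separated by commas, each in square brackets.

[mitwelevu], [lowabayti], [nabowi]

/mitwelevo/:
  A Progressive Voicing Assimilation: no change — [mitwelevo]
  B Final Vowel Raising: [mitwelevo] → [mitwelevu]
  C Intervocalic Voicing: no change — [mitwelevu]
/lowapayte/:
  A Progressive Voicing Assimilation: no change — [lowapayte]
  B Final Vowel Raising: [lowapayte] → [lowapayti]
  C Intervocalic Voicing: [lowapayti] → [lowabayti]
/napowe/:
  A Progressive Voicing Assimilation: no change — [napowe]
  B Final Vowel Raising: [napowe] → [napowi]
  C Intervocalic Voicing: [napowi] → [nabowi]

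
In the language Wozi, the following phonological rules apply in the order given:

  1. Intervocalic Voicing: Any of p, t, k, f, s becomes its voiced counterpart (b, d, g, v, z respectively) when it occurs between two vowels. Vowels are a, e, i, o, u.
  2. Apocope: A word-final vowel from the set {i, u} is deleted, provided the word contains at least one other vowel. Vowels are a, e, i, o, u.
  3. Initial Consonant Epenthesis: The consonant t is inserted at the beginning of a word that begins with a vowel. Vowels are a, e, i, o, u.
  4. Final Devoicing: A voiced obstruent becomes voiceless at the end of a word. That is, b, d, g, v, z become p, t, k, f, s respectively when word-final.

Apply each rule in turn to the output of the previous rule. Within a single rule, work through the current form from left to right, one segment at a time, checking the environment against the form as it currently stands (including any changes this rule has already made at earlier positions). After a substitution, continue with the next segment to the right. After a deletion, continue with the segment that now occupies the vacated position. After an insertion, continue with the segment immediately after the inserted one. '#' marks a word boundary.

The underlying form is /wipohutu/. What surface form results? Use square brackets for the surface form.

[wibohut]

1 Intervocalic Voicing: [wipohutu] → [wibohudu]
2 Apocope: [wibohudu] → [wibohud]
3 Initial Consonant Epenthesis: no change — [wibohud]
4 Final Devoicing: [wibohud] → [wibohut]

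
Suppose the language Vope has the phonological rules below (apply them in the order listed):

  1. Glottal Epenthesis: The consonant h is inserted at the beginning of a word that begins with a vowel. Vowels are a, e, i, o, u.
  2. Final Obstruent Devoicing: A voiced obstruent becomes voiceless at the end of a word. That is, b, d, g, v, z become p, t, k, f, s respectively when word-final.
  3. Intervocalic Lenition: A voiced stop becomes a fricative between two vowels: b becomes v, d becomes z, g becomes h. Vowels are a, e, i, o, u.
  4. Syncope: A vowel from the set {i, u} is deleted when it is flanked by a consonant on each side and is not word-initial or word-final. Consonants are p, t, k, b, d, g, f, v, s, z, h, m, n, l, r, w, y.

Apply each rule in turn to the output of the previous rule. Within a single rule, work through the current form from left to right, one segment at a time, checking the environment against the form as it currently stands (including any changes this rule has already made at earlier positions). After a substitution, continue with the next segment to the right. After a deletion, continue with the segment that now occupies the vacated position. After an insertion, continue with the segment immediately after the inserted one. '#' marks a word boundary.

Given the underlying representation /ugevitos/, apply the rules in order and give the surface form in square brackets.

1 Glottal Epenthesis: [ugevitos] → [hugevitos]
2 Final Obstruent Devoicing: no change — [hugevitos]
3 Intervocalic Lenition: [hugevitos] → [huhevitos]
4 Syncope: [huhevitos] → [hhevtos]

[hhevtos]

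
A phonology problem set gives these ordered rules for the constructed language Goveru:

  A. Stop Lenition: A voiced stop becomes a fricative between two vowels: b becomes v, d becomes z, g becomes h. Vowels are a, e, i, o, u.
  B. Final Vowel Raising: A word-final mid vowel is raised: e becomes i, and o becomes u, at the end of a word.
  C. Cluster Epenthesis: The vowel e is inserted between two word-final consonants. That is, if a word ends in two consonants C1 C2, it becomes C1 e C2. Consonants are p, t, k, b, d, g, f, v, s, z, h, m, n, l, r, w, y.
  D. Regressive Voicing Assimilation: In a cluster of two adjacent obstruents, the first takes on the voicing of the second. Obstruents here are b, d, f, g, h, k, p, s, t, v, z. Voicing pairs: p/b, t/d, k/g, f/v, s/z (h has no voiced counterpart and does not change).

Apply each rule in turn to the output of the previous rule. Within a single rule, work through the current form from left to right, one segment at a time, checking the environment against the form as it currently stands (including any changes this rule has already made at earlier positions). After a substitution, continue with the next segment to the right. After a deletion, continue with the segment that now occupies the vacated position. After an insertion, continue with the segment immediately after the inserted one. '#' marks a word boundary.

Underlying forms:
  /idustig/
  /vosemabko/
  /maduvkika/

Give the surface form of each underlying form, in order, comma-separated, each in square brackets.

/idustig/:
  A Stop Lenition: [idustig] → [izustig]
  B Final Vowel Raising: no change — [izustig]
  C Cluster Epenthesis: no change — [izustig]
  D Regressive Voicing Assimilation: no change — [izustig]
/vosemabko/:
  A Stop Lenition: no change — [vosemabko]
  B Final Vowel Raising: [vosemabko] → [vosemabku]
  C Cluster Epenthesis: no change — [vosemabku]
  D Regressive Voicing Assimilation: [vosemabku] → [vosemapku]
/maduvkika/:
  A Stop Lenition: [maduvkika] → [mazuvkika]
  B Final Vowel Raising: no change — [mazuvkika]
  C Cluster Epenthesis: no change — [mazuvkika]
  D Regressive Voicing Assimilation: [mazuvkika] → [mazufkika]

[izustig], [vosemapku], [mazufkika]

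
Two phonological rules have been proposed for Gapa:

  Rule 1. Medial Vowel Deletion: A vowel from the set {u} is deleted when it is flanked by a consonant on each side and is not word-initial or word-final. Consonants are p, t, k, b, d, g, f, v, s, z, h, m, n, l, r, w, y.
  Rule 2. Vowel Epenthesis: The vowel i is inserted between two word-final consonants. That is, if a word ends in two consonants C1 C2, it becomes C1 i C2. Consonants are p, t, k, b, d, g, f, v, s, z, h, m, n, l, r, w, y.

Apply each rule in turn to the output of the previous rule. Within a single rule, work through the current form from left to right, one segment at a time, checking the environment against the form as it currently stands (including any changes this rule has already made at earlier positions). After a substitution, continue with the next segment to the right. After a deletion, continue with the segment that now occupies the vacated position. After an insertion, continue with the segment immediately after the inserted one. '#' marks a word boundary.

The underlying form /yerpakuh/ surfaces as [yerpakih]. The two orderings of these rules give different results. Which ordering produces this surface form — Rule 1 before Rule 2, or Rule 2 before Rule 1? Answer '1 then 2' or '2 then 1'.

1 then 2

Order 1 then 2:
  1 Medial Vowel Deletion: [yerpakuh] → [yerpakh]
  2 Vowel Epenthesis: [yerpakh] → [yerpakih]
  result: [yerpakih]
Order 2 then 1:
  2 Vowel Epenthesis: no change — [yerpakuh]
  1 Medial Vowel Deletion: [yerpakuh] → [yerpakh]
  result: [yerpakh]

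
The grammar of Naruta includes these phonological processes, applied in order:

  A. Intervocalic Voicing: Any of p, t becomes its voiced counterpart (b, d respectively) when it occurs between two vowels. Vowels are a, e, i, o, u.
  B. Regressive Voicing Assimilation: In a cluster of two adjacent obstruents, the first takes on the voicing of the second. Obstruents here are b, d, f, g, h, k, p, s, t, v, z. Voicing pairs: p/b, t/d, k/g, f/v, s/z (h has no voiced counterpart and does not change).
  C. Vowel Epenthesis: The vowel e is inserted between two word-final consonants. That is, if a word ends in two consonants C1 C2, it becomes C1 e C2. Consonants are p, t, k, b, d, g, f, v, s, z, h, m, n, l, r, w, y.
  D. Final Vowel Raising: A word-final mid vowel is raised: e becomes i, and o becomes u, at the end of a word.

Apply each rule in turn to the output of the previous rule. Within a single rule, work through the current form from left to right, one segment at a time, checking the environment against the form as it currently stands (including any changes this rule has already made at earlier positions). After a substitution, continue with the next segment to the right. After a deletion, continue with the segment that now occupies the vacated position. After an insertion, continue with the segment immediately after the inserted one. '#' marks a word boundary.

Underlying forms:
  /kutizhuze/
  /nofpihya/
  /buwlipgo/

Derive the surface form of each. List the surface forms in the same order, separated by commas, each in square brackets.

[kudishuzi], [nofpihya], [buwlibgu]

/kutizhuze/:
  A Intervocalic Voicing: [kutizhuze] → [kudizhuze]
  B Regressive Voicing Assimilation: [kudizhuze] → [kudishuze]
  C Vowel Epenthesis: no change — [kudishuze]
  D Final Vowel Raising: [kudishuze] → [kudishuzi]
/nofpihya/:
  A Intervocalic Voicing: no change — [nofpihya]
  B Regressive Voicing Assimilation: no change — [nofpihya]
  C Vowel Epenthesis: no change — [nofpihya]
  D Final Vowel Raising: no change — [nofpihya]
/buwlipgo/:
  A Intervocalic Voicing: no change — [buwlipgo]
  B Regressive Voicing Assimilation: [buwlipgo] → [buwlibgo]
  C Vowel Epenthesis: no change — [buwlibgo]
  D Final Vowel Raising: [buwlibgo] → [buwlibgu]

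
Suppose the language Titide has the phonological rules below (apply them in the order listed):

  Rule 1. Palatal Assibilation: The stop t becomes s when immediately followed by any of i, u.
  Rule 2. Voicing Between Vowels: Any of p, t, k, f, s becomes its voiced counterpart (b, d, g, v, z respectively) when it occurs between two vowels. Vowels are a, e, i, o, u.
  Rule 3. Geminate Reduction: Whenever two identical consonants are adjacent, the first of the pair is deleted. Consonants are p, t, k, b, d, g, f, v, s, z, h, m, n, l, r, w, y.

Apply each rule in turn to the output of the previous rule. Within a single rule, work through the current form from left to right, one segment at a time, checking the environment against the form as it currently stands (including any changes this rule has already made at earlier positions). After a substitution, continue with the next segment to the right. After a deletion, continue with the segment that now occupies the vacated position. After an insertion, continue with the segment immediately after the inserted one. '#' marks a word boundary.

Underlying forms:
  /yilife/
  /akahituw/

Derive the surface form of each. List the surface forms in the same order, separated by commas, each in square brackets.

[yilive], [agahizuw]

/yilife/:
  Rule 1 Palatal Assibilation: no change — [yilife]
  Rule 2 Voicing Between Vowels: [yilife] → [yilive]
  Rule 3 Geminate Reduction: no change — [yilive]
/akahituw/:
  Rule 1 Palatal Assibilation: [akahituw] → [akahisuw]
  Rule 2 Voicing Between Vowels: [akahisuw] → [agahizuw]
  Rule 3 Geminate Reduction: no change — [agahizuw]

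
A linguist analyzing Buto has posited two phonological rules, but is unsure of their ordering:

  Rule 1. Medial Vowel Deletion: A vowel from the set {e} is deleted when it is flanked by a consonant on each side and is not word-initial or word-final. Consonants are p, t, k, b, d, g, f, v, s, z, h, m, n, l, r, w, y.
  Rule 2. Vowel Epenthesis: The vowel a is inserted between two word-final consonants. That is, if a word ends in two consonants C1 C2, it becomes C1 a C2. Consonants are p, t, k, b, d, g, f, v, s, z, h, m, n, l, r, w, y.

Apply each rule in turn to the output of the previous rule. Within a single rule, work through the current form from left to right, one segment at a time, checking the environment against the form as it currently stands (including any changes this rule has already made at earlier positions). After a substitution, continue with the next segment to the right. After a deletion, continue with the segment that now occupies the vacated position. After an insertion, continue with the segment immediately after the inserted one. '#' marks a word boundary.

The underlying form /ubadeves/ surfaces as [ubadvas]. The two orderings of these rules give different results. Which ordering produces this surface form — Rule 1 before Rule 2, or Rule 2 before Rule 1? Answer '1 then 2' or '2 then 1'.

1 then 2

Order 1 then 2:
  1 Medial Vowel Deletion: [ubadeves] → [ubadvs]
  2 Vowel Epenthesis: [ubadvs] → [ubadvas]
  result: [ubadvas]
Order 2 then 1:
  2 Vowel Epenthesis: no change — [ubadeves]
  1 Medial Vowel Deletion: [ubadeves] → [ubadvs]
  result: [ubadvs]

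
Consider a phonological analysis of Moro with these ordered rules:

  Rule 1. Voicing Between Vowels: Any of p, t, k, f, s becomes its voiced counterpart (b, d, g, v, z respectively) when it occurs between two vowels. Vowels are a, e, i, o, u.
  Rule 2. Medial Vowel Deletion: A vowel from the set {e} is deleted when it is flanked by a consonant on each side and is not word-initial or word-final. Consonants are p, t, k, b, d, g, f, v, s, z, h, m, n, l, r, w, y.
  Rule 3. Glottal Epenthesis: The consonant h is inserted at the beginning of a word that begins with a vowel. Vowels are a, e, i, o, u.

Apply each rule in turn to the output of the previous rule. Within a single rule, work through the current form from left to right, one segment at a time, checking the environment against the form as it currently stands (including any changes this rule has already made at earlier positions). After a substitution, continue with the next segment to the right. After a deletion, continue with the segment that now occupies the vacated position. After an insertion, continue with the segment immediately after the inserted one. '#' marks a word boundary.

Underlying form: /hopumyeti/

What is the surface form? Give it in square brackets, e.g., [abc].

[hobumydi]

Rule 1 Voicing Between Vowels: [hopumyeti] → [hobumyedi]
Rule 2 Medial Vowel Deletion: [hobumyedi] → [hobumydi]
Rule 3 Glottal Epenthesis: no change — [hobumydi]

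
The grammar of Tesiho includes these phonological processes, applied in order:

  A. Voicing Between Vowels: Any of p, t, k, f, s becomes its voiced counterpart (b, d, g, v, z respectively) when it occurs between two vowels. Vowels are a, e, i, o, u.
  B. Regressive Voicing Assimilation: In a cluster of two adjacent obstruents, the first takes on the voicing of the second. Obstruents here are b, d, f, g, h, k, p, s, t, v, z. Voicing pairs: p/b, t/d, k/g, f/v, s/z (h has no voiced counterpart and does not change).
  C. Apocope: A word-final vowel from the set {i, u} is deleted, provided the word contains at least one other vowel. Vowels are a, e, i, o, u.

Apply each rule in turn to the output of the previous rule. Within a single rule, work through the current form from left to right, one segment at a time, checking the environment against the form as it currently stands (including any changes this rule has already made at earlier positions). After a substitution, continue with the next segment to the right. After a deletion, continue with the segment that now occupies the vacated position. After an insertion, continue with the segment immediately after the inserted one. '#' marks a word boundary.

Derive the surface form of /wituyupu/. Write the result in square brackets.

[widuyub]

A Voicing Between Vowels: [wituyupu] → [widuyubu]
B Regressive Voicing Assimilation: no change — [widuyubu]
C Apocope: [widuyubu] → [widuyub]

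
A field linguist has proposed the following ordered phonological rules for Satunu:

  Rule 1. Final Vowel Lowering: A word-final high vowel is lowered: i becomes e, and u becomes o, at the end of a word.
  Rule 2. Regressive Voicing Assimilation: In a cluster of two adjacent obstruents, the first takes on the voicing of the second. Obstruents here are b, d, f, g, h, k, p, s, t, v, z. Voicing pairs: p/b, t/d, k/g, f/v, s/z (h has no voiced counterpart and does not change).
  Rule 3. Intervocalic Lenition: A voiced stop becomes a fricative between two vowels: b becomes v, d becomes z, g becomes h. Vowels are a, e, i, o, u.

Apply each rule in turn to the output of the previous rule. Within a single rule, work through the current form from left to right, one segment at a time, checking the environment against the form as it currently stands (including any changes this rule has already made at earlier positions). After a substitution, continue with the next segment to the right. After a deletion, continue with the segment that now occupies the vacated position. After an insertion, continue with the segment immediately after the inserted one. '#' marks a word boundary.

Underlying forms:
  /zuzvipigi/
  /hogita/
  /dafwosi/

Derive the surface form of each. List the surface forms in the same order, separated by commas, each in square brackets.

[zuzvipihe], [hohita], [dafwose]

/zuzvipigi/:
  Rule 1 Final Vowel Lowering: [zuzvipigi] → [zuzvipige]
  Rule 2 Regressive Voicing Assimilation: no change — [zuzvipige]
  Rule 3 Intervocalic Lenition: [zuzvipige] → [zuzvipihe]
/hogita/:
  Rule 1 Final Vowel Lowering: no change — [hogita]
  Rule 2 Regressive Voicing Assimilation: no change — [hogita]
  Rule 3 Intervocalic Lenition: [hogita] → [hohita]
/dafwosi/:
  Rule 1 Final Vowel Lowering: [dafwosi] → [dafwose]
  Rule 2 Regressive Voicing Assimilation: no change — [dafwose]
  Rule 3 Intervocalic Lenition: no change — [dafwose]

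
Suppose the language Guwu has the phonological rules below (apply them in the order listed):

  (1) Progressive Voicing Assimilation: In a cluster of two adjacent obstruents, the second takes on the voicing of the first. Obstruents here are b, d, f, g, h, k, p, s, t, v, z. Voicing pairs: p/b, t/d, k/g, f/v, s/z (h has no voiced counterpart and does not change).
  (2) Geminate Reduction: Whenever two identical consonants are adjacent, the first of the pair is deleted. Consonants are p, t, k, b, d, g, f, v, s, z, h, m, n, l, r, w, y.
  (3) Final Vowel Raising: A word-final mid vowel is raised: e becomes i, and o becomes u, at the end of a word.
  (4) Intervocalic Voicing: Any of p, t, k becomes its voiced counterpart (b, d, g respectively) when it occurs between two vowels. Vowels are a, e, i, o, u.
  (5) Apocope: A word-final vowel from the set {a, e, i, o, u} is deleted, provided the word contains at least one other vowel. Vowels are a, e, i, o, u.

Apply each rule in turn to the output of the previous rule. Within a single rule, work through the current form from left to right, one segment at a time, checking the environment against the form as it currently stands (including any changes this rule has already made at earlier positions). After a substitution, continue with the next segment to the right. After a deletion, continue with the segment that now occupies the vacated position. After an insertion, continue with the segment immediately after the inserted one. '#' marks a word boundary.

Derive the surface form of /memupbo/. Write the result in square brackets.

[memub]

(1) Progressive Voicing Assimilation: [memupbo] → [memuppo]
(2) Geminate Reduction: [memuppo] → [memupo]
(3) Final Vowel Raising: [memupo] → [memupu]
(4) Intervocalic Voicing: [memupu] → [memubu]
(5) Apocope: [memubu] → [memub]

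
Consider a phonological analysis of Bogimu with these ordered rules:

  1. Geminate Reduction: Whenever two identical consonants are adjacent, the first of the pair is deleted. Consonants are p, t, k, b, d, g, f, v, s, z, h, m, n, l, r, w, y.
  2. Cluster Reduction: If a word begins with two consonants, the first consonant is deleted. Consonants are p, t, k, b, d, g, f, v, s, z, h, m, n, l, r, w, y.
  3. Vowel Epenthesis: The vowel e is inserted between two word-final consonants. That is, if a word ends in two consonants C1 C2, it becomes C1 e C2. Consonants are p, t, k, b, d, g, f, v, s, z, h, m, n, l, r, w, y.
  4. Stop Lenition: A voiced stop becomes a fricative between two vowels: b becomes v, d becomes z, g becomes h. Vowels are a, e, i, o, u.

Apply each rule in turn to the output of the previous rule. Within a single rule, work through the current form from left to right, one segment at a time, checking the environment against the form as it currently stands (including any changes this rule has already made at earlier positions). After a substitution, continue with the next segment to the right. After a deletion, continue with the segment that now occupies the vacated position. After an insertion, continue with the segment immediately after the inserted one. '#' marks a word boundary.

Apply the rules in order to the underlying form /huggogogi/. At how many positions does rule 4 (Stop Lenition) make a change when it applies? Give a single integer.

3

1 Geminate Reduction: [huggogogi] → [hugogogi]
2 Cluster Reduction: no change — [hugogogi]
3 Vowel Epenthesis: no change — [hugogogi]
4 Stop Lenition: [hugogogi] → [huhohohi]
Rule 4 changed 3 position(s).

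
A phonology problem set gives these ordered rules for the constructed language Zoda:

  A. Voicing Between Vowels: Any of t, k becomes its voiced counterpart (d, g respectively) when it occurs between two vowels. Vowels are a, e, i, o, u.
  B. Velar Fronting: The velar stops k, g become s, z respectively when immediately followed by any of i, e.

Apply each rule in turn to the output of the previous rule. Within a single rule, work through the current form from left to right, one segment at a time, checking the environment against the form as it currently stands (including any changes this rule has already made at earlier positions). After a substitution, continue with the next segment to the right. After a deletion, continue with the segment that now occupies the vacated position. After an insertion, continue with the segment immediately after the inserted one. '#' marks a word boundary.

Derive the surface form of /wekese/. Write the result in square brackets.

A Voicing Between Vowels: [wekese] → [wegese]
B Velar Fronting: [wegese] → [wezese]

[wezese]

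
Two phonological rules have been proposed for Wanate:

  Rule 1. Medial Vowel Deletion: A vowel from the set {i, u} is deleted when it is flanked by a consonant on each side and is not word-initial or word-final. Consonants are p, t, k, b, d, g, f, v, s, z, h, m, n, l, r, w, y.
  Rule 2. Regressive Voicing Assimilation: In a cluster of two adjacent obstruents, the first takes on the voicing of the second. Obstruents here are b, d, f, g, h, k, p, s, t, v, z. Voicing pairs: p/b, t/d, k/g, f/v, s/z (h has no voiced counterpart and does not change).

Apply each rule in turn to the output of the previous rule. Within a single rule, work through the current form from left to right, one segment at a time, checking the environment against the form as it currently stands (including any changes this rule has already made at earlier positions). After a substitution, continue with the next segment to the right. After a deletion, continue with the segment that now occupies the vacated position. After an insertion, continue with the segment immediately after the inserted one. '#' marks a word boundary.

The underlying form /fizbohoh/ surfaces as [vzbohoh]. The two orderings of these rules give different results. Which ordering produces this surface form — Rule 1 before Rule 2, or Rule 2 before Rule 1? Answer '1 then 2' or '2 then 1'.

Order 1 then 2:
  1 Medial Vowel Deletion: [fizbohoh] → [fzbohoh]
  2 Regressive Voicing Assimilation: [fzbohoh] → [vzbohoh]
  result: [vzbohoh]
Order 2 then 1:
  2 Regressive Voicing Assimilation: no change — [fizbohoh]
  1 Medial Vowel Deletion: [fizbohoh] → [fzbohoh]
  result: [fzbohoh]

1 then 2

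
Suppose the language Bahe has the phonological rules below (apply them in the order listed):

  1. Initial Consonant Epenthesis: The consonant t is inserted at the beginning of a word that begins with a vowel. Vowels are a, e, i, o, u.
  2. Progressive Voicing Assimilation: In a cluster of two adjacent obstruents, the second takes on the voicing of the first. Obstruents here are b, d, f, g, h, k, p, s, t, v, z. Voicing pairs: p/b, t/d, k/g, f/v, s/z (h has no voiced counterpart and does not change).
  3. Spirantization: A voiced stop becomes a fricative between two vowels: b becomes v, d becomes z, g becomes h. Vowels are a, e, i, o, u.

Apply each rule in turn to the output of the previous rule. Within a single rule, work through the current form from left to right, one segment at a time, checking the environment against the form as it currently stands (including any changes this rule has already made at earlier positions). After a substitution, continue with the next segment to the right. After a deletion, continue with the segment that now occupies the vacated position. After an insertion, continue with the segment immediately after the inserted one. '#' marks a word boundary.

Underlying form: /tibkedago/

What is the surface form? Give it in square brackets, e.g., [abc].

1 Initial Consonant Epenthesis: no change — [tibkedago]
2 Progressive Voicing Assimilation: [tibkedago] → [tibgedago]
3 Spirantization: [tibgedago] → [tibgezaho]

[tibgezaho]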